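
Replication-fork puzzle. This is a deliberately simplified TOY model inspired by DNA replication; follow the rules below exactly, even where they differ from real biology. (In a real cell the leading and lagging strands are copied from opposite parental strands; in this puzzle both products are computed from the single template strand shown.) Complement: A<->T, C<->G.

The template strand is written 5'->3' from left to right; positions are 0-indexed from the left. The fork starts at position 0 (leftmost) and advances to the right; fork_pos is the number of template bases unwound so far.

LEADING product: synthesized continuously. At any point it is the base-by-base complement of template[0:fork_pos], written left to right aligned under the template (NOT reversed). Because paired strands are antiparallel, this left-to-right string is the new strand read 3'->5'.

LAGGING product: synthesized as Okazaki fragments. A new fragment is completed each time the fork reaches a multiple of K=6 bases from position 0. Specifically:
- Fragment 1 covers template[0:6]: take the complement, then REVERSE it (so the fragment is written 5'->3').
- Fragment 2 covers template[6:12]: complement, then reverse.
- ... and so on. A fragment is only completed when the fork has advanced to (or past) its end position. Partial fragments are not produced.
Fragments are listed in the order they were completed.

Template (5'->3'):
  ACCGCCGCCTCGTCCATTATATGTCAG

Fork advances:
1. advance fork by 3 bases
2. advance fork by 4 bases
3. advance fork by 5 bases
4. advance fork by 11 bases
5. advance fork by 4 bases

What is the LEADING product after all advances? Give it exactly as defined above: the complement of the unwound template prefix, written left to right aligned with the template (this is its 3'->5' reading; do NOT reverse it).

Step 1: advance 3 -> fork_pos = 0 + 3 = 3.
Step 2: advance 4 -> fork_pos = 3 + 4 = 7.
Step 3: advance 5 -> fork_pos = 7 + 5 = 12.
Step 4: advance 11 -> fork_pos = 12 + 11 = 23.
Step 5: advance 4 -> fork_pos = 23 + 4 = 27.
Unwound prefix: template[0:27] = ACCGCCGCCTCGTCCATTATATGTCAG
Complement it base by base (A<->T, C<->G), keeping left-to-right order:
  [0:5] ACCGC -> TGGCG
  [5:10] CGCCT -> GCGGA
  [10:15] CGTCC -> GCAGG
  [15:20] ATTAT -> TAATA
  [20:25] ATGTC -> TACAG
  [25:27] AG -> TC
Concatenate: TGGCGGCGGAGCAGGTAATATACAGTC (length 27; written aligned with the template, i.e. 3'->5').

Answer: TGGCGGCGGAGCAGGTAATATACAGTC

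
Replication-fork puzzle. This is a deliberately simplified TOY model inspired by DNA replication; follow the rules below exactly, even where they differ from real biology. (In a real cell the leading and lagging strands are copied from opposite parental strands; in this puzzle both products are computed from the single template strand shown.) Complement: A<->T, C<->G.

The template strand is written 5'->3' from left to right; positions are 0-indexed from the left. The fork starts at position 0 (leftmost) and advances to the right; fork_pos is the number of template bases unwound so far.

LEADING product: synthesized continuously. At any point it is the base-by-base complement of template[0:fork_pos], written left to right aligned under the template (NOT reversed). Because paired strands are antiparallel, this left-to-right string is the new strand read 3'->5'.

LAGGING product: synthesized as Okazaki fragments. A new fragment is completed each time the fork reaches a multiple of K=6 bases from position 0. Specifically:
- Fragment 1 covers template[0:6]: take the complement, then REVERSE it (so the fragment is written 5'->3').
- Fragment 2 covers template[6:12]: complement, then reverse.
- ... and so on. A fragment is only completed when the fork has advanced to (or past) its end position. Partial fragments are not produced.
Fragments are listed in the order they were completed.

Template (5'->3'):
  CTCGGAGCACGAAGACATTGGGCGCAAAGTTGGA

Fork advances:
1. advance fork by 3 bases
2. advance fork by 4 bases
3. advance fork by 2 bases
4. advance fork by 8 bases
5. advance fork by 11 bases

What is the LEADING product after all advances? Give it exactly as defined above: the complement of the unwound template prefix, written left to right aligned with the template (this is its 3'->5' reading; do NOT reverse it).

Answer: GAGCCTCGTGCTTCTGTAACCCGCGTTT

Derivation:
Step 1: advance 3 -> fork_pos = 0 + 3 = 3.
Step 2: advance 4 -> fork_pos = 3 + 4 = 7.
Step 3: advance 2 -> fork_pos = 7 + 2 = 9.
Step 4: advance 8 -> fork_pos = 9 + 8 = 17.
Step 5: advance 11 -> fork_pos = 17 + 11 = 28.
Unwound prefix: template[0:28] = CTCGGAGCACGAAGACATTGGGCGCAAA
Complement it base by base (A<->T, C<->G), keeping left-to-right order:
  [0:5] CTCGG -> GAGCC
  [5:10] AGCAC -> TCGTG
  [10:15] GAAGA -> CTTCT
  [15:20] CATTG -> GTAAC
  [20:25] GGCGC -> CCGCG
  [25:28] AAA -> TTT
Concatenate: GAGCCTCGTGCTTCTGTAACCCGCGTTT (length 28; written aligned with the template, i.e. 3'->5').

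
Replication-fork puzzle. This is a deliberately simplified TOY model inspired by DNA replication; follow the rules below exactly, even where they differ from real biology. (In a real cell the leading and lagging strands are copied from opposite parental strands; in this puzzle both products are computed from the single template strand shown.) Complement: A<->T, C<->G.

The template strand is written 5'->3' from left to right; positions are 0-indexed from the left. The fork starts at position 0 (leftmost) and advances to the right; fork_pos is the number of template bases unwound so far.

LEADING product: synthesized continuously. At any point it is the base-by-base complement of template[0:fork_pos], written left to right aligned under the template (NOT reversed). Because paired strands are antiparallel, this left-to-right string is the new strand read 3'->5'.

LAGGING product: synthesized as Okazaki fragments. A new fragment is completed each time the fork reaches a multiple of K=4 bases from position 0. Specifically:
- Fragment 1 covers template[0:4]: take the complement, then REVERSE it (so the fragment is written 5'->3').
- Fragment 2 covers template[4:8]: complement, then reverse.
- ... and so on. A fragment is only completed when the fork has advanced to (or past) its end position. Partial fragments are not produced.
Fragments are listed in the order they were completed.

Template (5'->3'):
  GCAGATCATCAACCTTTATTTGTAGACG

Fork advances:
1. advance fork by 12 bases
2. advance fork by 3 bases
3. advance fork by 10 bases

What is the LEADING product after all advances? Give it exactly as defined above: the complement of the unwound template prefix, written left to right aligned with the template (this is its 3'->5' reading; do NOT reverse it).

Step 1: advance 12 -> fork_pos = 0 + 12 = 12.
Step 2: advance 3 -> fork_pos = 12 + 3 = 15.
Step 3: advance 10 -> fork_pos = 15 + 10 = 25.
Unwound prefix: template[0:25] = GCAGATCATCAACCTTTATTTGTAG
Complement it base by base (A<->T, C<->G), keeping left-to-right order:
  [0:5] GCAGA -> CGTCT
  [5:10] TCATC -> AGTAG
  [10:15] AACCT -> TTGGA
  [15:20] TTATT -> AATAA
  [20:25] TGTAG -> ACATC
Concatenate: CGTCTAGTAGTTGGAAATAAACATC (length 25; written aligned with the template, i.e. 3'->5').

Answer: CGTCTAGTAGTTGGAAATAAACATC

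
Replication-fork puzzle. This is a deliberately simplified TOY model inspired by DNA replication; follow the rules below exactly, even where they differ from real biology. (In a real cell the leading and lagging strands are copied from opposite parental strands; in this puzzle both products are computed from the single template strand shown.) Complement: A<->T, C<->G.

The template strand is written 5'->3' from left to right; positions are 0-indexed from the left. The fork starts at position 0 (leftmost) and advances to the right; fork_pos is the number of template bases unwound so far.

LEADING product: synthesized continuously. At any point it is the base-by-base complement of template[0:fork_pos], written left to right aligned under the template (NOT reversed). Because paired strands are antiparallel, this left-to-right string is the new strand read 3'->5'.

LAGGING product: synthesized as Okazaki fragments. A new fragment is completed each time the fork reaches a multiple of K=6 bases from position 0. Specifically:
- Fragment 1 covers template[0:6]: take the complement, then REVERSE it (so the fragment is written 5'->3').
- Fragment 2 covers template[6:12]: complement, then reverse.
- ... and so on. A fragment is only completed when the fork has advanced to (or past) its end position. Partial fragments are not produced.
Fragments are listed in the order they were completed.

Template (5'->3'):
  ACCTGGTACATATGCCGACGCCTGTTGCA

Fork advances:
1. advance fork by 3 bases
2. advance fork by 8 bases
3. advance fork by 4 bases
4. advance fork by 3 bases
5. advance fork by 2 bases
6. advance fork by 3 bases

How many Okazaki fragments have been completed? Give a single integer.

Answer: 3

Derivation:
Step 1: advance 3 -> fork_pos = 0 + 3 = 3. Next multiple of 6 is 6 (not reached); still 0 fragment(s).
Step 2: advance 8 -> fork_pos = 3 + 8 = 11. Reached multiple(s) of 6: 6 -> fragment 1 completed (1 total).
Step 3: advance 4 -> fork_pos = 11 + 4 = 15. Reached multiple(s) of 6: 12 -> fragment 2 completed (2 total).
Step 4: advance 3 -> fork_pos = 15 + 3 = 18. Reached multiple(s) of 6: 18 -> fragment 3 completed (3 total).
Step 5: advance 2 -> fork_pos = 18 + 2 = 20. Next multiple of 6 is 24 (not reached); still 3 fragment(s).
Step 6: advance 3 -> fork_pos = 20 + 3 = 23. Next multiple of 6 is 24 (not reached); still 3 fragment(s).
Check: final fork_pos = 23; the multiples of 6 that are <= 23 are 6..18 -> 23 // 6 = 3 completed fragment(s).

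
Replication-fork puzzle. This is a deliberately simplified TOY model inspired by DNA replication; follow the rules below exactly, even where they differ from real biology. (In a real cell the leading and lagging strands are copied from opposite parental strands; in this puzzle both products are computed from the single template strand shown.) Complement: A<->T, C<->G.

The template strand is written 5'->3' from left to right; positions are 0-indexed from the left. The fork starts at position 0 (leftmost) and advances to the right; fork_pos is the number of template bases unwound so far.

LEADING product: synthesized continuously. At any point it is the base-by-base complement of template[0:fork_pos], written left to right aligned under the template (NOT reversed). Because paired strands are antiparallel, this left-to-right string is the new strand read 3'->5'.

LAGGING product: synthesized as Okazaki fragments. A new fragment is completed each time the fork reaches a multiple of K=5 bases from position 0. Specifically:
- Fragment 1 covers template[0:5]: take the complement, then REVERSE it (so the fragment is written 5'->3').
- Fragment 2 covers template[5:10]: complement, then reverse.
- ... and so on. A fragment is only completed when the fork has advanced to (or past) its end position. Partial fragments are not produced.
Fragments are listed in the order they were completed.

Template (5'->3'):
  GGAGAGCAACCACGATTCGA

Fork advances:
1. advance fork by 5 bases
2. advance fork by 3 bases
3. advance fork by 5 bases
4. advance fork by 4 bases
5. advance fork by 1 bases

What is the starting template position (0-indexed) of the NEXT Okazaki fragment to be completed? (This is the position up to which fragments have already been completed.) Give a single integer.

Step 1: advance 5 -> fork_pos = 0 + 5 = 5. Reached multiple(s) of 5: 5 -> fragment 1 completed (1 total).
Step 2: advance 3 -> fork_pos = 5 + 3 = 8. Next multiple of 5 is 10 (not reached); still 1 fragment(s).
Step 3: advance 5 -> fork_pos = 8 + 5 = 13. Reached multiple(s) of 5: 10 -> fragment 2 completed (2 total).
Step 4: advance 4 -> fork_pos = 13 + 4 = 17. Reached multiple(s) of 5: 15 -> fragment 3 completed (3 total).
Step 5: advance 1 -> fork_pos = 17 + 1 = 18. Next multiple of 5 is 20 (not reached); still 3 fragment(s).
3 fragment(s) completed, covering template[0:15] (3 x 5 = 15). The next fragment, fragment 4, covers template[15:20], so it starts at position 15.

Answer: 15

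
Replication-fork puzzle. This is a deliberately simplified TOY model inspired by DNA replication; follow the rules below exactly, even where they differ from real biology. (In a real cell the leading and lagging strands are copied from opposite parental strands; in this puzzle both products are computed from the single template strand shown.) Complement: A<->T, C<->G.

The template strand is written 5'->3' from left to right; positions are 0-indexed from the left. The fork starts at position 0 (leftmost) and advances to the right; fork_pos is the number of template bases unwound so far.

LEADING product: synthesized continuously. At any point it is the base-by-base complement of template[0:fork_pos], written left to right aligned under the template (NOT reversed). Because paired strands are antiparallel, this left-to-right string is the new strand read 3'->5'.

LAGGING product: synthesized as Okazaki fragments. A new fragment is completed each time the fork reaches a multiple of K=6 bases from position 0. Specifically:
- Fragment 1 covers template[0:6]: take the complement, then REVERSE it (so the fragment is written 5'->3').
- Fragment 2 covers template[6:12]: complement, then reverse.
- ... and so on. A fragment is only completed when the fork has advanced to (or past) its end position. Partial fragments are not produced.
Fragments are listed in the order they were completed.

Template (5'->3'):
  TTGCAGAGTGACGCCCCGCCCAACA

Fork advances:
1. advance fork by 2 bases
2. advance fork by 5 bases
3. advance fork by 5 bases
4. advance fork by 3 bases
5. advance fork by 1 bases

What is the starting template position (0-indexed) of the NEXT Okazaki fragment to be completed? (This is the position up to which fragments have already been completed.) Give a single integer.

Answer: 12

Derivation:
Step 1: advance 2 -> fork_pos = 0 + 2 = 2. Next multiple of 6 is 6 (not reached); still 0 fragment(s).
Step 2: advance 5 -> fork_pos = 2 + 5 = 7. Reached multiple(s) of 6: 6 -> fragment 1 completed (1 total).
Step 3: advance 5 -> fork_pos = 7 + 5 = 12. Reached multiple(s) of 6: 12 -> fragment 2 completed (2 total).
Step 4: advance 3 -> fork_pos = 12 + 3 = 15. Next multiple of 6 is 18 (not reached); still 2 fragment(s).
Step 5: advance 1 -> fork_pos = 15 + 1 = 16. Next multiple of 6 is 18 (not reached); still 2 fragment(s).
2 fragment(s) completed, covering template[0:12] (2 x 6 = 12). The next fragment, fragment 3, covers template[12:18], so it starts at position 12.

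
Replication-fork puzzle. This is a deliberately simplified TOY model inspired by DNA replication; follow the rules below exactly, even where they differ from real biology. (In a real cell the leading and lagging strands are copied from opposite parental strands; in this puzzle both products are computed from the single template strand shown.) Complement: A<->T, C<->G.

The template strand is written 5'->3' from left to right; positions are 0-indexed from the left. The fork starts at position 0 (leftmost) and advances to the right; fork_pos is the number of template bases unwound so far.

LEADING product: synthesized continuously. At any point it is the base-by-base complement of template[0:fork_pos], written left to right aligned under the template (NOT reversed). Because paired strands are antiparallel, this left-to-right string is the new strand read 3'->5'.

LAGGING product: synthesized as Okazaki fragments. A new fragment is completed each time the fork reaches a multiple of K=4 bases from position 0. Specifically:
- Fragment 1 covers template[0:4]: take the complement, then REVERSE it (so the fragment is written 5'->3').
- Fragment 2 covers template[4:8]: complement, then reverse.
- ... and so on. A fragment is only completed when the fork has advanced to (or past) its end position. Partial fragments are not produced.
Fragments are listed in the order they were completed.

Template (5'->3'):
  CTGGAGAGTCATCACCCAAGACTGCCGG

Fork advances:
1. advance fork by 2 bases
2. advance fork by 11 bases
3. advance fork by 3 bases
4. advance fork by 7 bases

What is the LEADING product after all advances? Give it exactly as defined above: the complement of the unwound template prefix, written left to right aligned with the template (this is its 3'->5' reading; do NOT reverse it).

Step 1: advance 2 -> fork_pos = 0 + 2 = 2.
Step 2: advance 11 -> fork_pos = 2 + 11 = 13.
Step 3: advance 3 -> fork_pos = 13 + 3 = 16.
Step 4: advance 7 -> fork_pos = 16 + 7 = 23.
Unwound prefix: template[0:23] = CTGGAGAGTCATCACCCAAGACT
Complement it base by base (A<->T, C<->G), keeping left-to-right order:
  [0:5] CTGGA -> GACCT
  [5:10] GAGTC -> CTCAG
  [10:15] ATCAC -> TAGTG
  [15:20] CCAAG -> GGTTC
  [20:23] ACT -> TGA
Concatenate: GACCTCTCAGTAGTGGGTTCTGA (length 23; written aligned with the template, i.e. 3'->5').

Answer: GACCTCTCAGTAGTGGGTTCTGA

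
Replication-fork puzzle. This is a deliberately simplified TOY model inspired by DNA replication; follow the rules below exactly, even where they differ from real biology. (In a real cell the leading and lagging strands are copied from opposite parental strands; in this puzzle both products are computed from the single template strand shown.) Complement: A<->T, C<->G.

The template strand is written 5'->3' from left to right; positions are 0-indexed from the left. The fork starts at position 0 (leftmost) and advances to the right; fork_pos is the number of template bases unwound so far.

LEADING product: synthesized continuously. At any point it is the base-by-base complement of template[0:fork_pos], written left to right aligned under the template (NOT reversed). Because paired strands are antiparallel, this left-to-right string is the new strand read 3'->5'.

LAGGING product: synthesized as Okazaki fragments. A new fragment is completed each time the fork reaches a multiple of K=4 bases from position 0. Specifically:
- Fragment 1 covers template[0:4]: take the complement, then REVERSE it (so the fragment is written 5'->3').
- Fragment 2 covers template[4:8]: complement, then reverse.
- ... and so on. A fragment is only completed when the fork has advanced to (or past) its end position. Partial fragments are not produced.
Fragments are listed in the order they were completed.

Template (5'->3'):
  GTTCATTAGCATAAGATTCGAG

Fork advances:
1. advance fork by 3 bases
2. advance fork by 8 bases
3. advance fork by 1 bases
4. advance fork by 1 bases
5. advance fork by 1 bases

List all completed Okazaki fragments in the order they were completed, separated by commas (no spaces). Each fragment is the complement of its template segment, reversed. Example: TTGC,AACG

Step 1: advance 3 -> fork_pos = 0 + 3 = 3. Next multiple of 4 is 4 (not reached); still 0 fragment(s).
Step 2: advance 8 -> fork_pos = 3 + 8 = 11. Reached multiple(s) of 4: 4, 8 -> fragments 1-2 completed (2 total).
Step 3: advance 1 -> fork_pos = 11 + 1 = 12. Reached multiple(s) of 4: 12 -> fragment 3 completed (3 total).
Step 4: advance 1 -> fork_pos = 12 + 1 = 13. Next multiple of 4 is 16 (not reached); still 3 fragment(s).
Step 5: advance 1 -> fork_pos = 13 + 1 = 14. Next multiple of 4 is 16 (not reached); still 3 fragment(s).
Final fork_pos = 14, so 3 fragment(s) are complete. Build each: template segment -> complement -> reverse.
Fragment 1: template[0:4] = GTTC -> complement CAAG -> reversed GAAC
Fragment 2: template[4:8] = ATTA -> complement TAAT -> reversed TAAT
Fragment 3: template[8:12] = GCAT -> complement CGTA -> reversed ATGC

Answer: GAAC,TAAT,ATGC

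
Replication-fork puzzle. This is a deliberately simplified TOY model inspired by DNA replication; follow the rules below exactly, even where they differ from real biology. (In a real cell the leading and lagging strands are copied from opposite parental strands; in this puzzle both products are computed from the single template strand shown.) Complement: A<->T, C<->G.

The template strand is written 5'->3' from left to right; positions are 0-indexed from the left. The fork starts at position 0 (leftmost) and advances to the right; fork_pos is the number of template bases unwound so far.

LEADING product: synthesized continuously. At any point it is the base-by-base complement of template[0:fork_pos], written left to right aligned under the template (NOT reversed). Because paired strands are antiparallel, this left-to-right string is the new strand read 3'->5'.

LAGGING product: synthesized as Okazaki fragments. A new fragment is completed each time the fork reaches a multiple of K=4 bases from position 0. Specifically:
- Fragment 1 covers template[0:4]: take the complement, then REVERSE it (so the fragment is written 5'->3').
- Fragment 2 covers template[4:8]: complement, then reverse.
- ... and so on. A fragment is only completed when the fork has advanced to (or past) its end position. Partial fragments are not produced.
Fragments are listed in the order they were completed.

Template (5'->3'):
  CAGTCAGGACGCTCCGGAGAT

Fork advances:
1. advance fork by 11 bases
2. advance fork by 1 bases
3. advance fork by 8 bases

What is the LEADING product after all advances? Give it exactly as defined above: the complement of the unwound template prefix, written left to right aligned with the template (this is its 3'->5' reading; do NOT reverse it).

Answer: GTCAGTCCTGCGAGGCCTCT

Derivation:
Step 1: advance 11 -> fork_pos = 0 + 11 = 11.
Step 2: advance 1 -> fork_pos = 11 + 1 = 12.
Step 3: advance 8 -> fork_pos = 12 + 8 = 20.
Unwound prefix: template[0:20] = CAGTCAGGACGCTCCGGAGA
Complement it base by base (A<->T, C<->G), keeping left-to-right order:
  [0:5] CAGTC -> GTCAG
  [5:10] AGGAC -> TCCTG
  [10:15] GCTCC -> CGAGG
  [15:20] GGAGA -> CCTCT
Concatenate: GTCAGTCCTGCGAGGCCTCT (length 20; written aligned with the template, i.e. 3'->5').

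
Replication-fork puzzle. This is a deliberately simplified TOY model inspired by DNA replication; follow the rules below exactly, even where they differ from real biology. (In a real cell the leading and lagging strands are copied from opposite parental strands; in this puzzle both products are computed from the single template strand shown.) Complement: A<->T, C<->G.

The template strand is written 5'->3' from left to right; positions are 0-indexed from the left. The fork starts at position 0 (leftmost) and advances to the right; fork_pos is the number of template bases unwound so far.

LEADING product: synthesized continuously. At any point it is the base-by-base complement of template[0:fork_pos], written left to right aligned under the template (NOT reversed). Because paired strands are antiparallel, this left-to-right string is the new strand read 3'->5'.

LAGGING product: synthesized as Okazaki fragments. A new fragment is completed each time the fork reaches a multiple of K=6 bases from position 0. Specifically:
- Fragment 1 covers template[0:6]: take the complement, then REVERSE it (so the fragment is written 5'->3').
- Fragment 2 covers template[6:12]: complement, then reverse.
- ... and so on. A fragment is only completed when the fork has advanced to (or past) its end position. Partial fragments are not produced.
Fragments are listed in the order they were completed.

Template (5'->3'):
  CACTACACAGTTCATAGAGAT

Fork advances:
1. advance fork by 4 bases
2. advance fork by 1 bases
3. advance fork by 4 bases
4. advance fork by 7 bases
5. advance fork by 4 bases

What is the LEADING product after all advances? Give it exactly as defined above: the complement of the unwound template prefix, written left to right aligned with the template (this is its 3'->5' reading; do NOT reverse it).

Step 1: advance 4 -> fork_pos = 0 + 4 = 4.
Step 2: advance 1 -> fork_pos = 4 + 1 = 5.
Step 3: advance 4 -> fork_pos = 5 + 4 = 9.
Step 4: advance 7 -> fork_pos = 9 + 7 = 16.
Step 5: advance 4 -> fork_pos = 16 + 4 = 20.
Unwound prefix: template[0:20] = CACTACACAGTTCATAGAGA
Complement it base by base (A<->T, C<->G), keeping left-to-right order:
  [0:5] CACTA -> GTGAT
  [5:10] CACAG -> GTGTC
  [10:15] TTCAT -> AAGTA
  [15:20] AGAGA -> TCTCT
Concatenate: GTGATGTGTCAAGTATCTCT (length 20; written aligned with the template, i.e. 3'->5').

Answer: GTGATGTGTCAAGTATCTCT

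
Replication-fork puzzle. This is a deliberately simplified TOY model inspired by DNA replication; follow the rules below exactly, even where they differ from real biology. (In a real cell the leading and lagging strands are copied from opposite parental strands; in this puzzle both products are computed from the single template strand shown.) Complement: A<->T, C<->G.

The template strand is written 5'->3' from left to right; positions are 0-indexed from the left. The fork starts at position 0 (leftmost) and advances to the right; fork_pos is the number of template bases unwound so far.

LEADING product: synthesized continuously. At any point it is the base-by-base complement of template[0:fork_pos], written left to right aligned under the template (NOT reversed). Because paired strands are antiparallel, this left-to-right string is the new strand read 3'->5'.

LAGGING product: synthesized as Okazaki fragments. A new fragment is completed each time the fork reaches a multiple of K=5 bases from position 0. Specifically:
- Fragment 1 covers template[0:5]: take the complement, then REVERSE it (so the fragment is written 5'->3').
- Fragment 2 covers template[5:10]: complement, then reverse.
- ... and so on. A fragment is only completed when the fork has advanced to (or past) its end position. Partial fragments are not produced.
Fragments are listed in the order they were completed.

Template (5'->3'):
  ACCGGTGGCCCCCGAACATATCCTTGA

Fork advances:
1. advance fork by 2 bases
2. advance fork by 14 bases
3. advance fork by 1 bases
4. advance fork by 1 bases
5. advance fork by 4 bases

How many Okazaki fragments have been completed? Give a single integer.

Step 1: advance 2 -> fork_pos = 0 + 2 = 2. Next multiple of 5 is 5 (not reached); still 0 fragment(s).
Step 2: advance 14 -> fork_pos = 2 + 14 = 16. Reached multiple(s) of 5: 5, 10, 15 -> fragments 1-3 completed (3 total).
Step 3: advance 1 -> fork_pos = 16 + 1 = 17. Next multiple of 5 is 20 (not reached); still 3 fragment(s).
Step 4: advance 1 -> fork_pos = 17 + 1 = 18. Next multiple of 5 is 20 (not reached); still 3 fragment(s).
Step 5: advance 4 -> fork_pos = 18 + 4 = 22. Reached multiple(s) of 5: 20 -> fragment 4 completed (4 total).
Check: final fork_pos = 22; the multiples of 5 that are <= 22 are 5..20 -> 22 // 5 = 4 completed fragment(s).

Answer: 4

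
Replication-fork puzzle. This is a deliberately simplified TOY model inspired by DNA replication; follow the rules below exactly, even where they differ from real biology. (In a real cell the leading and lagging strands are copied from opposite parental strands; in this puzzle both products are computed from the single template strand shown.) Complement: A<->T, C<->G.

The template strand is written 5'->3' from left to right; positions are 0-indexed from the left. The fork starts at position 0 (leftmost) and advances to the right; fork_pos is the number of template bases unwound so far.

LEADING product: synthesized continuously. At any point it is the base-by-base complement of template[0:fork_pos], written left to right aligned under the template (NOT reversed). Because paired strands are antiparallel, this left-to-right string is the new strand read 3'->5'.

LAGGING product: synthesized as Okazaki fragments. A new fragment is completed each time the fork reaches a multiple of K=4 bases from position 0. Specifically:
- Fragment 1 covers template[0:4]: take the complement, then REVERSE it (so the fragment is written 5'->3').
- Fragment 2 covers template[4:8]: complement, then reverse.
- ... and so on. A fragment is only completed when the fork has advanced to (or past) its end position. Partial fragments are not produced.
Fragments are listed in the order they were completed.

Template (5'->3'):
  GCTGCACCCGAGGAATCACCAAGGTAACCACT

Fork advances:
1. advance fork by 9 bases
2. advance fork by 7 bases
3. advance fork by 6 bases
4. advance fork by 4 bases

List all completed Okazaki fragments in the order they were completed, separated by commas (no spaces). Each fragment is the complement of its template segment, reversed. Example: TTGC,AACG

Step 1: advance 9 -> fork_pos = 0 + 9 = 9. Reached multiple(s) of 4: 4, 8 -> fragments 1-2 completed (2 total).
Step 2: advance 7 -> fork_pos = 9 + 7 = 16. Reached multiple(s) of 4: 12, 16 -> fragments 3-4 completed (4 total).
Step 3: advance 6 -> fork_pos = 16 + 6 = 22. Reached multiple(s) of 4: 20 -> fragment 5 completed (5 total).
Step 4: advance 4 -> fork_pos = 22 + 4 = 26. Reached multiple(s) of 4: 24 -> fragment 6 completed (6 total).
Final fork_pos = 26, so 6 fragment(s) are complete. Build each: template segment -> complement -> reverse.
Fragment 1: template[0:4] = GCTG -> complement CGAC -> reversed CAGC
Fragment 2: template[4:8] = CACC -> complement GTGG -> reversed GGTG
Fragment 3: template[8:12] = CGAG -> complement GCTC -> reversed CTCG
Fragment 4: template[12:16] = GAAT -> complement CTTA -> reversed ATTC
Fragment 5: template[16:20] = CACC -> complement GTGG -> reversed GGTG
Fragment 6: template[20:24] = AAGG -> complement TTCC -> reversed CCTT

Answer: CAGC,GGTG,CTCG,ATTC,GGTG,CCTT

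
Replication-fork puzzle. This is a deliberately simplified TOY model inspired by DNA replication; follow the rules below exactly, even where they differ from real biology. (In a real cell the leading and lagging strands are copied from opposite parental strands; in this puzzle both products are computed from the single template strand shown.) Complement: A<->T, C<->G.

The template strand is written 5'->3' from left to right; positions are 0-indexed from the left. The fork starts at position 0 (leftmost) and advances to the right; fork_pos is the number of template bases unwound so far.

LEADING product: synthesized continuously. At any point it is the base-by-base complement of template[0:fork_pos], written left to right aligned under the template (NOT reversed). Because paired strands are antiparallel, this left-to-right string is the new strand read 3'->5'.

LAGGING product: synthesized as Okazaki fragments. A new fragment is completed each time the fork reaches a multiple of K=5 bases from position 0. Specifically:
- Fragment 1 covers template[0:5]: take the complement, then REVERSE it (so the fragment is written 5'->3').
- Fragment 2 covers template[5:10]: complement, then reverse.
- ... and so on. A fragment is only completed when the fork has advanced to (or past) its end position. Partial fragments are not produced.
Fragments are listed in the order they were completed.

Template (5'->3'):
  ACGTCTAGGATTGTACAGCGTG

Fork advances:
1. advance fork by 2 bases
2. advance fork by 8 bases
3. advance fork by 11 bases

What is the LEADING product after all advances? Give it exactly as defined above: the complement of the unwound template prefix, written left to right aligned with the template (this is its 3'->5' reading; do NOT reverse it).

Answer: TGCAGATCCTAACATGTCGCA

Derivation:
Step 1: advance 2 -> fork_pos = 0 + 2 = 2.
Step 2: advance 8 -> fork_pos = 2 + 8 = 10.
Step 3: advance 11 -> fork_pos = 10 + 11 = 21.
Unwound prefix: template[0:21] = ACGTCTAGGATTGTACAGCGT
Complement it base by base (A<->T, C<->G), keeping left-to-right order:
  [0:5] ACGTC -> TGCAG
  [5:10] TAGGA -> ATCCT
  [10:15] TTGTA -> AACAT
  [15:20] CAGCG -> GTCGC
  [20:21] T -> A
Concatenate: TGCAGATCCTAACATGTCGCA (length 21; written aligned with the template, i.e. 3'->5').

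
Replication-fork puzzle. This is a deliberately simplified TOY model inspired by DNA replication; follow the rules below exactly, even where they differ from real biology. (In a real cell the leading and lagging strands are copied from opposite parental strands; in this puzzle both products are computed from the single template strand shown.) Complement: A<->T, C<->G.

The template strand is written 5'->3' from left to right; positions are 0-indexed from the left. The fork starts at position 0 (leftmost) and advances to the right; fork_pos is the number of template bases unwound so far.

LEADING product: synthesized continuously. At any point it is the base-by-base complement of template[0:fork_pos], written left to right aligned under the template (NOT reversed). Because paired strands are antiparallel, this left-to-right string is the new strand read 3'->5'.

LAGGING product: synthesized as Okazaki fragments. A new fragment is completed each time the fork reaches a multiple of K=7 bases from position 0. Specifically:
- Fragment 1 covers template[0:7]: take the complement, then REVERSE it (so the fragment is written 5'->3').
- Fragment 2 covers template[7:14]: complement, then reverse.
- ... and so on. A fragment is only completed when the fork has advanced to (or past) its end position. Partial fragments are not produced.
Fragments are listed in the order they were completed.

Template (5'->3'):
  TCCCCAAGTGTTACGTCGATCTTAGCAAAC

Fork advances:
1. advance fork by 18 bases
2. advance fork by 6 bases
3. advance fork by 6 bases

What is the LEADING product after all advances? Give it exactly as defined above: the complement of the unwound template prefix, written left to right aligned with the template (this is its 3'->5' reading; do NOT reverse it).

Answer: AGGGGTTCACAATGCAGCTAGAATCGTTTG

Derivation:
Step 1: advance 18 -> fork_pos = 0 + 18 = 18.
Step 2: advance 6 -> fork_pos = 18 + 6 = 24.
Step 3: advance 6 -> fork_pos = 24 + 6 = 30.
Unwound prefix: template[0:30] = TCCCCAAGTGTTACGTCGATCTTAGCAAAC
Complement it base by base (A<->T, C<->G), keeping left-to-right order:
  [0:5] TCCCC -> AGGGG
  [5:10] AAGTG -> TTCAC
  [10:15] TTACG -> AATGC
  [15:20] TCGAT -> AGCTA
  [20:25] CTTAG -> GAATC
  [25:30] CAAAC -> GTTTG
Concatenate: AGGGGTTCACAATGCAGCTAGAATCGTTTG (length 30; written aligned with the template, i.e. 3'->5').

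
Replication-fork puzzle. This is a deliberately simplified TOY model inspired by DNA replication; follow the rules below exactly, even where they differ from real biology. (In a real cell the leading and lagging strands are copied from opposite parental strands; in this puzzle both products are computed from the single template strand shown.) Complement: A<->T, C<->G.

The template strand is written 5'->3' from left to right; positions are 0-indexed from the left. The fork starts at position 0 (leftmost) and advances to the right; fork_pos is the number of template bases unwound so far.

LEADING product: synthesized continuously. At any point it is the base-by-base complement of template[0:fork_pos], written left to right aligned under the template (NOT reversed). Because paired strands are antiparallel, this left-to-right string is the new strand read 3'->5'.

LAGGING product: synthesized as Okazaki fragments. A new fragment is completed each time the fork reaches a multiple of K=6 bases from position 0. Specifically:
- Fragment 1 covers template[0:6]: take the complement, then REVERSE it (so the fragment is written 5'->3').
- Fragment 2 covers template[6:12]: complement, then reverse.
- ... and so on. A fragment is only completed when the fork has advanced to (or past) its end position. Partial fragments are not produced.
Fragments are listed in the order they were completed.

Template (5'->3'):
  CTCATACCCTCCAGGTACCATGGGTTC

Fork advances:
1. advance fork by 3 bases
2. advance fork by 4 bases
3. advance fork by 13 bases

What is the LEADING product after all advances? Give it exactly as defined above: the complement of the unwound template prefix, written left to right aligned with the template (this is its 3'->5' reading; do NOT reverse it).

Step 1: advance 3 -> fork_pos = 0 + 3 = 3.
Step 2: advance 4 -> fork_pos = 3 + 4 = 7.
Step 3: advance 13 -> fork_pos = 7 + 13 = 20.
Unwound prefix: template[0:20] = CTCATACCCTCCAGGTACCA
Complement it base by base (A<->T, C<->G), keeping left-to-right order:
  [0:5] CTCAT -> GAGTA
  [5:10] ACCCT -> TGGGA
  [10:15] CCAGG -> GGTCC
  [15:20] TACCA -> ATGGT
Concatenate: GAGTATGGGAGGTCCATGGT (length 20; written aligned with the template, i.e. 3'->5').

Answer: GAGTATGGGAGGTCCATGGT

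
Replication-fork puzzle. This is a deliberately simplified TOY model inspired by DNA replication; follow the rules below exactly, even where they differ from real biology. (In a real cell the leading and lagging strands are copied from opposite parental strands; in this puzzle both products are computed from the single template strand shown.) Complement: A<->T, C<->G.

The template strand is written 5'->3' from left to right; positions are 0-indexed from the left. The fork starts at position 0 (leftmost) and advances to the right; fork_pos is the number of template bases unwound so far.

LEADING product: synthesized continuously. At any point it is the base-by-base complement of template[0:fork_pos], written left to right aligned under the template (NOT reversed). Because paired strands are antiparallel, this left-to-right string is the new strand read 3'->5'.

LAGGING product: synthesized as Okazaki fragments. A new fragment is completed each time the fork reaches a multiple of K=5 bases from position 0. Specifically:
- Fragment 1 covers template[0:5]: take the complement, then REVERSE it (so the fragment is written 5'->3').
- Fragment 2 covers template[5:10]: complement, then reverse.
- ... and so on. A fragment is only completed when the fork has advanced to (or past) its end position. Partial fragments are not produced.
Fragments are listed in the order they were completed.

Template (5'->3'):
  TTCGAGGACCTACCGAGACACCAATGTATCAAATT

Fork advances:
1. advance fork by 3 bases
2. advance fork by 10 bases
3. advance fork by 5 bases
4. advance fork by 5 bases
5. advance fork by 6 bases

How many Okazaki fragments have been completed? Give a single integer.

Answer: 5

Derivation:
Step 1: advance 3 -> fork_pos = 0 + 3 = 3. Next multiple of 5 is 5 (not reached); still 0 fragment(s).
Step 2: advance 10 -> fork_pos = 3 + 10 = 13. Reached multiple(s) of 5: 5, 10 -> fragments 1-2 completed (2 total).
Step 3: advance 5 -> fork_pos = 13 + 5 = 18. Reached multiple(s) of 5: 15 -> fragment 3 completed (3 total).
Step 4: advance 5 -> fork_pos = 18 + 5 = 23. Reached multiple(s) of 5: 20 -> fragment 4 completed (4 total).
Step 5: advance 6 -> fork_pos = 23 + 6 = 29. Reached multiple(s) of 5: 25 -> fragment 5 completed (5 total).
Check: final fork_pos = 29; the multiples of 5 that are <= 29 are 5..25 -> 29 // 5 = 5 completed fragment(s).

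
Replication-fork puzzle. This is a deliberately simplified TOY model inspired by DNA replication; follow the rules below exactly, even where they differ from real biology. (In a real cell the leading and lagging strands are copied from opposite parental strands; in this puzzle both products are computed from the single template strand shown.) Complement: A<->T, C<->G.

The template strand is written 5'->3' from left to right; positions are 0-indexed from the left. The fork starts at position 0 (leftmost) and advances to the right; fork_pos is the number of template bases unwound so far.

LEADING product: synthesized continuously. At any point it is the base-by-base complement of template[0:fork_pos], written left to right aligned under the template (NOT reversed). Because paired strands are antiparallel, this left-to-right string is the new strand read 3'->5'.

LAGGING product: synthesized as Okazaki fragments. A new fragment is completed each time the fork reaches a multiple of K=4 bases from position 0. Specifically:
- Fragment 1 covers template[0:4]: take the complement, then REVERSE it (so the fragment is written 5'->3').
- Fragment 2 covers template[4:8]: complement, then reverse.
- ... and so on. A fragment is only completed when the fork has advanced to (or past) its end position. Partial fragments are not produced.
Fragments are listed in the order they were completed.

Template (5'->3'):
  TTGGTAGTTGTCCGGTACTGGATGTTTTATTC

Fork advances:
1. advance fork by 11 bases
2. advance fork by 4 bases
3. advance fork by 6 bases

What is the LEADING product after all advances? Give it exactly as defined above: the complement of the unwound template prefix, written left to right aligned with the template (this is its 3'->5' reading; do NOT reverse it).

Answer: AACCATCAACAGGCCATGACC

Derivation:
Step 1: advance 11 -> fork_pos = 0 + 11 = 11.
Step 2: advance 4 -> fork_pos = 11 + 4 = 15.
Step 3: advance 6 -> fork_pos = 15 + 6 = 21.
Unwound prefix: template[0:21] = TTGGTAGTTGTCCGGTACTGG
Complement it base by base (A<->T, C<->G), keeping left-to-right order:
  [0:5] TTGGT -> AACCA
  [5:10] AGTTG -> TCAAC
  [10:15] TCCGG -> AGGCC
  [15:20] TACTG -> ATGAC
  [20:21] G -> C
Concatenate: AACCATCAACAGGCCATGACC (length 21; written aligned with the template, i.e. 3'->5').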